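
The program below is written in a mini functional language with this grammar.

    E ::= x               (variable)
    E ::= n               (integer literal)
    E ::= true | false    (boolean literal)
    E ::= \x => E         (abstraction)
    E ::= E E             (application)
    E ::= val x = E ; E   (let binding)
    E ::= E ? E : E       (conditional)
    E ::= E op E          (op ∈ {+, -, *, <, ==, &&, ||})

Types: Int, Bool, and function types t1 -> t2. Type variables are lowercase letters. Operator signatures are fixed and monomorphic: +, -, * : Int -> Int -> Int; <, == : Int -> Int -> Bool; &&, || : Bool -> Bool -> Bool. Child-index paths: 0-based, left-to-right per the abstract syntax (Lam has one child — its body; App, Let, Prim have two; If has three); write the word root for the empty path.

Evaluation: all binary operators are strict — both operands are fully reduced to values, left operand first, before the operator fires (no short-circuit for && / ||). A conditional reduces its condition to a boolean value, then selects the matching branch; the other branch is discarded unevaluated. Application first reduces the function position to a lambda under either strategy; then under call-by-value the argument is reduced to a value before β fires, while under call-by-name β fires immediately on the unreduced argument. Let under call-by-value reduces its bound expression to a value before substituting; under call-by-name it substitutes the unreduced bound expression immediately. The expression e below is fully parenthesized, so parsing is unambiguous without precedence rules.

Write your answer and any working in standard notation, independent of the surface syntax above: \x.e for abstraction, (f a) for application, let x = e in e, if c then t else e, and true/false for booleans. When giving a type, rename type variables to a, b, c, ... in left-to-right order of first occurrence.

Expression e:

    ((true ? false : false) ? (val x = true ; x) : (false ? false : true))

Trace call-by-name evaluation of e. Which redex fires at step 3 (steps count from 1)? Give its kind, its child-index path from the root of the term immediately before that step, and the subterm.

Answer: if at root : (if false then false else true)

Working:
step 0: (if (if true then false else false) then (let x = true in x) else (if false then false else true))
step 1: [if@0] (if false then (let x = true in x) else (if false then false else true))
step 2: [if@root] (if false then false else true)
step 3: [if@root] true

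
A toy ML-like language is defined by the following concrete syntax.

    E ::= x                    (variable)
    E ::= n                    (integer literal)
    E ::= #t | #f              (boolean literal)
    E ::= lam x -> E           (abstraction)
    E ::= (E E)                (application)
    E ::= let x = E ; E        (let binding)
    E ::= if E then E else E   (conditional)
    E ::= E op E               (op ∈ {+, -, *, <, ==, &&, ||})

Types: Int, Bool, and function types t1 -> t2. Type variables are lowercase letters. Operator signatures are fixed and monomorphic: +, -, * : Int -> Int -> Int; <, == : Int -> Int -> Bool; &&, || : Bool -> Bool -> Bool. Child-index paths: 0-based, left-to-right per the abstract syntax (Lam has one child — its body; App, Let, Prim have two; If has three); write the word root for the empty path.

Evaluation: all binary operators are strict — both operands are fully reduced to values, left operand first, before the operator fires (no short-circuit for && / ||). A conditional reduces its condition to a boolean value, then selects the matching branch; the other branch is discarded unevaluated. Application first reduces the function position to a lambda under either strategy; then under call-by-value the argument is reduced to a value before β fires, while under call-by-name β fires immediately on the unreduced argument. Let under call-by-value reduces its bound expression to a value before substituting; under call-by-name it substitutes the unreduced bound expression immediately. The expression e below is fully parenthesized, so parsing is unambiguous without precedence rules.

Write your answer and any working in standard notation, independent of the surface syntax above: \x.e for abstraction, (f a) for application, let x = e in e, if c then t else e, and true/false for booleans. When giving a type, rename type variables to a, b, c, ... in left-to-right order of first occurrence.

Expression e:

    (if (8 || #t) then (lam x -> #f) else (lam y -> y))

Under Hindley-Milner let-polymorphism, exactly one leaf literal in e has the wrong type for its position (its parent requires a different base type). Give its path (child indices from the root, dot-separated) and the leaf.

Answer: 0.0 : 8

Derivation:
  unify Int ~ Bool
  FAIL: mismatch Int ~ Bool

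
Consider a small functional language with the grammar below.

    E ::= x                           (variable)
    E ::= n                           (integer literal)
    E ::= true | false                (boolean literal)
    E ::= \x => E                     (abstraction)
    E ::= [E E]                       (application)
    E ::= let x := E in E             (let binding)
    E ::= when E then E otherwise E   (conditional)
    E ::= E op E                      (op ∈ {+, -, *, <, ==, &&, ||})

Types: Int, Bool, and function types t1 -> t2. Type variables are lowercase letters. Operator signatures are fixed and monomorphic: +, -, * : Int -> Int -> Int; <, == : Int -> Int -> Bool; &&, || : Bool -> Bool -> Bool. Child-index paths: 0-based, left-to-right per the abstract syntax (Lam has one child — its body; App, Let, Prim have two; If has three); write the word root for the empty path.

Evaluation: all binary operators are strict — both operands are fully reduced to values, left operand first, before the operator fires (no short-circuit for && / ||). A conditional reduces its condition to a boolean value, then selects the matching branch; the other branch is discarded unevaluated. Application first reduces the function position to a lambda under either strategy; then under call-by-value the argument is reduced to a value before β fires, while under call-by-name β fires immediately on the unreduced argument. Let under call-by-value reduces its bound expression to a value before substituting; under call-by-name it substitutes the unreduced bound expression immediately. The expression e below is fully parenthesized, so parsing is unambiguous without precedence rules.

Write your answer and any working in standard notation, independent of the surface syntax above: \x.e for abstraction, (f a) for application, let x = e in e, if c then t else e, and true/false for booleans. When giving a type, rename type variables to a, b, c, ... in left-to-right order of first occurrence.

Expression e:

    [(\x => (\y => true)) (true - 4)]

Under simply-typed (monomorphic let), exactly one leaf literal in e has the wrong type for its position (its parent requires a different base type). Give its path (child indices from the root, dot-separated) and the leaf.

Answer: 1.0 : true

Derivation:
\y._ : b -> Bool
\x._ : a -> b -> Bool
  unify Bool ~ Int
  FAIL: mismatch Bool ~ Int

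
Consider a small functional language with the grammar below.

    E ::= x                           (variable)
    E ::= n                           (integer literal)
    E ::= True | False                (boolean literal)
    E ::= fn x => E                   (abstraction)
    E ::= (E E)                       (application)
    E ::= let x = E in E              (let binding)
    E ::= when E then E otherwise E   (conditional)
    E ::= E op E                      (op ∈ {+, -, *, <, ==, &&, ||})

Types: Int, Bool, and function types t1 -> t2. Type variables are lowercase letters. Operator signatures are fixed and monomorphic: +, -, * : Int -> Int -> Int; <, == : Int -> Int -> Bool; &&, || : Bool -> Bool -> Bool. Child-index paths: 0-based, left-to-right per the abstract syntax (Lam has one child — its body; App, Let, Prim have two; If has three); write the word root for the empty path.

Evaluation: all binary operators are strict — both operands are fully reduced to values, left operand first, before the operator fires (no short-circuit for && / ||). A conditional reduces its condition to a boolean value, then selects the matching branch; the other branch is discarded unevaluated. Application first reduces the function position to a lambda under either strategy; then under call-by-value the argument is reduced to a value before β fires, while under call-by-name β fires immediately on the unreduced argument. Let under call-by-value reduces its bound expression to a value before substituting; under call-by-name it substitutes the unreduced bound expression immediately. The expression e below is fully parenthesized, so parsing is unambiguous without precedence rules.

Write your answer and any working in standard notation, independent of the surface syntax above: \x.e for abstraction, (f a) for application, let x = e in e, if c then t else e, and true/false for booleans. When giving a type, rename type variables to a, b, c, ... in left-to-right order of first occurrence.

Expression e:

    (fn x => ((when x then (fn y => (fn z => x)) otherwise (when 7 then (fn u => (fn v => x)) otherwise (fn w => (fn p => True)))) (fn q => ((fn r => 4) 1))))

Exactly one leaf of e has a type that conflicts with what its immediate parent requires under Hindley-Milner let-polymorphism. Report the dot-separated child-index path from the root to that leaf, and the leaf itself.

Working:
x : a
  unify a ~ Bool
x : Bool
\z._ : c -> Bool
\y._ : b -> c -> Bool
  unify Int ~ Bool
  FAIL: mismatch Int ~ Bool

Answer: 0.0.2.0 : 7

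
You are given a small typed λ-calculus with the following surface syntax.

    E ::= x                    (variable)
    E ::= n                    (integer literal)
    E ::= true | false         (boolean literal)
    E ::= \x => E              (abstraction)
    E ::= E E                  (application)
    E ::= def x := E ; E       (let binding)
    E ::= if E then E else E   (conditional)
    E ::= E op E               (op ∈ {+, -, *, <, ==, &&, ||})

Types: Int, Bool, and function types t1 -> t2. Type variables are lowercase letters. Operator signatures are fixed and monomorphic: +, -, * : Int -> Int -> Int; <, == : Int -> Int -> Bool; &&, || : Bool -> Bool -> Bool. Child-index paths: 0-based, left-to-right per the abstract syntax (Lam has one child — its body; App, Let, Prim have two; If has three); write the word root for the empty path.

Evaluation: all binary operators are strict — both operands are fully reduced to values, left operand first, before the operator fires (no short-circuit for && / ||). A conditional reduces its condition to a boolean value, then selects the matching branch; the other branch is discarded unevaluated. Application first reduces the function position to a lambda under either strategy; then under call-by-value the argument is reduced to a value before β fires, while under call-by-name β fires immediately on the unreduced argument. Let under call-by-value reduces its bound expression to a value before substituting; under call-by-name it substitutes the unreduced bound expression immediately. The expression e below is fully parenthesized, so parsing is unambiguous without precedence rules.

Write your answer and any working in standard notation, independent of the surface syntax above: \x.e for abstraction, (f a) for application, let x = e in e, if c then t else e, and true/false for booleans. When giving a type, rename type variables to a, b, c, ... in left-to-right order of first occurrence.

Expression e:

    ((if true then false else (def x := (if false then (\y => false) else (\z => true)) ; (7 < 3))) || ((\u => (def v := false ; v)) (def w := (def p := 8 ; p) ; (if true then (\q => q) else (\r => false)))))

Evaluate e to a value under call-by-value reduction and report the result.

Derivation:
step 0: ((if true then false else (let x = (if false then (\y.false) else (\z.true)) in (7 < 3))) || ((\u.(let v = false in v)) (let w = (let p = 8 in p) in (if true then (\q.q) else (\r.false)))))
step 1: [if@0] (false || ((\u.(let v = false in v)) (let w = (let p = 8 in p) in (if true then (\q.q) else (\r.false)))))
step 2: [let@1.1.0] (false || ((\u.(let v = false in v)) (let w = 8 in (if true then (\q.q) else (\r.false)))))
step 3: [let@1.1] (false || ((\u.(let v = false in v)) (if true then (\q.q) else (\r.false))))
step 4: [if@1.1] (false || ((\u.(let v = false in v)) (\q.q)))
step 5: [beta@1] (false || (let v = false in v))
step 6: [let@1] (false || false)
step 7: [delta@root] false

Answer: false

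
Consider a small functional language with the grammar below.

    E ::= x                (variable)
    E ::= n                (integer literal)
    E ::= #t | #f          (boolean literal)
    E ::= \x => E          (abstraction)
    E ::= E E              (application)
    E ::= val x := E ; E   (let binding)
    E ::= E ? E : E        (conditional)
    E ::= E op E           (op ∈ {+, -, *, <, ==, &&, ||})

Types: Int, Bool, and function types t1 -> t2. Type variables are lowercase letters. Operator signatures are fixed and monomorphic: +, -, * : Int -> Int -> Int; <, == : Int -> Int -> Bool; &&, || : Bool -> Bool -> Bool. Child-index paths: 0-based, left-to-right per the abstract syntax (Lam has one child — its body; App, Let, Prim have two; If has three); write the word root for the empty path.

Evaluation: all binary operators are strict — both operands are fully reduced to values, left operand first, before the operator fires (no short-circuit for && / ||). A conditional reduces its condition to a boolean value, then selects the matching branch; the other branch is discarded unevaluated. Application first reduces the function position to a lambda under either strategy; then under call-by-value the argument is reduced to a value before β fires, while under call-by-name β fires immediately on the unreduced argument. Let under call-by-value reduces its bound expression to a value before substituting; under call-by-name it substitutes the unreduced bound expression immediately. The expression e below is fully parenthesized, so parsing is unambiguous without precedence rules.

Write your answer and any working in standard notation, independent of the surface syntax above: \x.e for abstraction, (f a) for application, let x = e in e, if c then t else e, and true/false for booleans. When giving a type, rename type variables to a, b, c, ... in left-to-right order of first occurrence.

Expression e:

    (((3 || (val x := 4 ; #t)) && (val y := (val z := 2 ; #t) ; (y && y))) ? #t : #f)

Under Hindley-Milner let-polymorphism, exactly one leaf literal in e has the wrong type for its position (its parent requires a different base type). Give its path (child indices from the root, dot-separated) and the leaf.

Trace:
  unify Int ~ Bool
  FAIL: mismatch Int ~ Bool

Answer: 0.0.0 : 3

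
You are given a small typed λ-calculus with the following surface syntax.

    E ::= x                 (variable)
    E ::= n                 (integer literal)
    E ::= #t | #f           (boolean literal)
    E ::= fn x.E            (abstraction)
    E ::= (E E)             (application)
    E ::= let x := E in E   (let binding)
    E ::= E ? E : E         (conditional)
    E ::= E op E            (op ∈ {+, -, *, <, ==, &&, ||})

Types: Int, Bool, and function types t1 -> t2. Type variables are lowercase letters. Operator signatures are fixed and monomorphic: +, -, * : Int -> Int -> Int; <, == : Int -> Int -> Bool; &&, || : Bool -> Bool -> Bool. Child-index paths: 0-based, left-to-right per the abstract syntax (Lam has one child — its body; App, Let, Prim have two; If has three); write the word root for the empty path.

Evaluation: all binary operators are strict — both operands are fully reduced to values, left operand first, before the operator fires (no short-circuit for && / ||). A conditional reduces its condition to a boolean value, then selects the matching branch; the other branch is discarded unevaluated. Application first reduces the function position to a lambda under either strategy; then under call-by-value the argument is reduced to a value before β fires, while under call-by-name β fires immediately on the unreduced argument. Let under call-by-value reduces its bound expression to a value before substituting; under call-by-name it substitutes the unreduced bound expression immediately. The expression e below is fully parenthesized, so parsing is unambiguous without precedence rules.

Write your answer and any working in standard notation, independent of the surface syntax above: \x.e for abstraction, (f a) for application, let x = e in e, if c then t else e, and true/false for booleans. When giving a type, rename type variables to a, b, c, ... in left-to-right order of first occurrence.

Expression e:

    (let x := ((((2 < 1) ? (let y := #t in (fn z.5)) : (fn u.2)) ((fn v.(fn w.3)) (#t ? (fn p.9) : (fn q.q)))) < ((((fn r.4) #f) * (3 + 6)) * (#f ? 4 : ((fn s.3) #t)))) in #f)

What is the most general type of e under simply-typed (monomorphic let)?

Answer: Bool

Trace:
  unify Int ~ Int
  unify Int ~ Int
  unify Bool ~ Bool
let y : Bool
\z._ : a -> Int
\u._ : b -> Int
  unify a -> Int ~ b -> Int
  unify a ~ b
  unify Int ~ Int
\w._ : d -> Int
\v._ : c -> d -> Int
  unify Bool ~ Bool
\p._ : e -> Int
q : f
\q._ : f -> f
  unify e -> Int ~ f -> f
  unify e ~ f
  unify Int ~ f
  unify c -> d -> Int ~ (Int -> Int) -> g
  unify c ~ Int -> Int
  unify d -> Int ~ g
_ _ : d -> Int
  unify b -> Int ~ (d -> Int) -> h
  unify b ~ d -> Int
  unify Int ~ h
_ _ : Int
  unify Int ~ Int
\r._ : i -> Int
  unify i -> Int ~ Bool -> j
  unify i ~ Bool
  unify Int ~ j
_ _ : Int
  unify Int ~ Int
  unify Int ~ Int
  unify Int ~ Int
  unify Int ~ Int
  unify Int ~ Int
  unify Bool ~ Bool
\s._ : k -> Int
  unify k -> Int ~ Bool -> l
  unify k ~ Bool
  unify Int ~ l
_ _ : Int
  unify Int ~ Int
  unify Int ~ Int
  unify Int ~ Int
let x : Bool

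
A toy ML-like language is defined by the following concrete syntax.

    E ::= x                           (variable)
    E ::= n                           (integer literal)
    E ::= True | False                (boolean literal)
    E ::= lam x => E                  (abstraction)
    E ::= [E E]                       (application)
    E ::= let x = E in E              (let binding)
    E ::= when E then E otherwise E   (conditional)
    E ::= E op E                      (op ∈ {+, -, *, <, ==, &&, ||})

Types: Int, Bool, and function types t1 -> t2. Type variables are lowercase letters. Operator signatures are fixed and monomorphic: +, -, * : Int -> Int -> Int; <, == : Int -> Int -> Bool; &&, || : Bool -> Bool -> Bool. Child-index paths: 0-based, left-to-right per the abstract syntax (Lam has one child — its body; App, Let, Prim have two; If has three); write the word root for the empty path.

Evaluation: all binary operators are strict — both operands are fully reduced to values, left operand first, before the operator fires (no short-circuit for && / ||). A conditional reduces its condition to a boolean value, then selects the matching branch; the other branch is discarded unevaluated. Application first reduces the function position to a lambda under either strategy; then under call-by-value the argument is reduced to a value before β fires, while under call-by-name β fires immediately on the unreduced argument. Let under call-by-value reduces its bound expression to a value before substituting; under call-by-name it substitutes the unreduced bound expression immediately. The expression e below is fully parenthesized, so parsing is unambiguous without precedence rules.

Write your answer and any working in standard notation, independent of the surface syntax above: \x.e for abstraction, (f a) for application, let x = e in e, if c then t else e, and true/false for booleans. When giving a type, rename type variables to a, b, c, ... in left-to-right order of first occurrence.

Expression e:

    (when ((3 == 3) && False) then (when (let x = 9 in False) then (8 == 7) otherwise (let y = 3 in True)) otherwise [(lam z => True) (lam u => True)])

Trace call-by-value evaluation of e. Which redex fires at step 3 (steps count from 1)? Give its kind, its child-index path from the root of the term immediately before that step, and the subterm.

Working:
step 0: (if ((3 == 3) && false) then (if (let x = 9 in false) then (8 == 7) else (let y = 3 in true)) else ((\z.true) (\u.true)))
step 1: [delta@0.0] (if (true && false) then (if (let x = 9 in false) then (8 == 7) else (let y = 3 in true)) else ((\z.true) (\u.true)))
step 2: [delta@0] (if false then (if (let x = 9 in false) then (8 == 7) else (let y = 3 in true)) else ((\z.true) (\u.true)))
step 3: [if@root] ((\z.true) (\u.true))

Answer: if at root : (if false then (if (let x = 9 in false) then (8 == 7) else (let y = 3 in true)) else ((\z.true) (\u.true)))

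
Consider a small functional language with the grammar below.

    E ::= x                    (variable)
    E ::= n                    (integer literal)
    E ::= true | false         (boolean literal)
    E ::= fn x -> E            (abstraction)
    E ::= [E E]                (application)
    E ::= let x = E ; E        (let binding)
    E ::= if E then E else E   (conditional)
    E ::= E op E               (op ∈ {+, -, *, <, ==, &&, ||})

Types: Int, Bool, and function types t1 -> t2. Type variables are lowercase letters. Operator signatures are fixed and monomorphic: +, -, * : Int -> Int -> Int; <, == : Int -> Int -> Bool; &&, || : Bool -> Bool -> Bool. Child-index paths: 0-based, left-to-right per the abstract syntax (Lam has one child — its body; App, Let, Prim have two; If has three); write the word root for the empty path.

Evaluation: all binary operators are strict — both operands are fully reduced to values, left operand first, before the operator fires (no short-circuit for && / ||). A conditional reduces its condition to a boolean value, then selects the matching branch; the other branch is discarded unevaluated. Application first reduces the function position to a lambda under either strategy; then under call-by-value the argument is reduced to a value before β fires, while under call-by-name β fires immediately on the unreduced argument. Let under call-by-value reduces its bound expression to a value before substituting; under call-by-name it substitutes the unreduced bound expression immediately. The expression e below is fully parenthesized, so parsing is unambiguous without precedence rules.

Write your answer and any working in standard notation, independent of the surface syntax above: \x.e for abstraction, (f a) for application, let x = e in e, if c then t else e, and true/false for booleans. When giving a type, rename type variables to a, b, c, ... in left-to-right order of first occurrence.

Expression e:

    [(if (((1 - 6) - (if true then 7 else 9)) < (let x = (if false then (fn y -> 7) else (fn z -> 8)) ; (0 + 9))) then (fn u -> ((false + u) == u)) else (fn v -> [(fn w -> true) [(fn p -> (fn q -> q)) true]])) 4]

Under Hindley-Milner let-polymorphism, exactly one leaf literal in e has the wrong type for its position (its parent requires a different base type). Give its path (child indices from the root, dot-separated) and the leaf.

Answer: 0.1.0.0.0 : false

Working:
  unify Int ~ Int
  unify Int ~ Int
  unify Int ~ Int
  unify Bool ~ Bool
  unify Int ~ Int
  unify Int ~ Int
  unify Int ~ Int
  unify Bool ~ Bool
\y._ : a -> Int
\z._ : b -> Int
  unify a -> Int ~ b -> Int
  unify a ~ b
  unify Int ~ Int
let x : forall. b -> Int
  unify Int ~ Int
  unify Int ~ Int
  unify Int ~ Int
  unify Bool ~ Bool
  unify Bool ~ Int
  FAIL: mismatch Bool ~ Int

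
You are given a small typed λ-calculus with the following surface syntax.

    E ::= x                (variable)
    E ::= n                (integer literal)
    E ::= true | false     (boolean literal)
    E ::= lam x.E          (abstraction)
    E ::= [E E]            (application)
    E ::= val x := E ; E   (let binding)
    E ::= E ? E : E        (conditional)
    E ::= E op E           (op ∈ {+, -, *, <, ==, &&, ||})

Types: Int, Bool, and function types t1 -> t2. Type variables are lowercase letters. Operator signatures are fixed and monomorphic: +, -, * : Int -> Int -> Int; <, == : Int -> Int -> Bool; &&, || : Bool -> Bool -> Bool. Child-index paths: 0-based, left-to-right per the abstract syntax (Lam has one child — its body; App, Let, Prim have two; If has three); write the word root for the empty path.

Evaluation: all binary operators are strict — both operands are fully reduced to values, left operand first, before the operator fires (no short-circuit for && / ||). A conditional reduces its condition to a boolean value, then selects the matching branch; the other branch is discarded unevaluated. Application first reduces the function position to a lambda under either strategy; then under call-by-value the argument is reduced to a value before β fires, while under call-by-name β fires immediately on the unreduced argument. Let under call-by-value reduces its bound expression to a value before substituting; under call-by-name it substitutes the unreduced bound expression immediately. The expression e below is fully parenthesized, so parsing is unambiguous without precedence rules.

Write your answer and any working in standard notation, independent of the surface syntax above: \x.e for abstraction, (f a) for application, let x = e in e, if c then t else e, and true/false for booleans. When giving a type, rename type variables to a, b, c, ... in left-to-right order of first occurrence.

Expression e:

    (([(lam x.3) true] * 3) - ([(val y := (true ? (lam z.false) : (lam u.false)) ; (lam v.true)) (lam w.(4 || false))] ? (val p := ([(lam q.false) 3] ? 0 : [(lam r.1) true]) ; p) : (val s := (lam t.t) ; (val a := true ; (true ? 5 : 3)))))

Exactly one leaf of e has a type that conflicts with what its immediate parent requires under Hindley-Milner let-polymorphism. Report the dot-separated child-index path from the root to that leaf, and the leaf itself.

Answer: 1.0.1.0.0 : 4

Working:
\x._ : a -> Int
  unify a -> Int ~ Bool -> b
  unify a ~ Bool
  unify Int ~ b
_ _ : Int
  unify Int ~ Int
  unify Int ~ Int
  unify Int ~ Int
  unify Bool ~ Bool
\z._ : c -> Bool
\u._ : d -> Bool
  unify c -> Bool ~ d -> Bool
  unify c ~ d
  unify Bool ~ Bool
let y : forall. d -> Bool
\v._ : e -> Bool
  unify Int ~ Bool
  FAIL: mismatch Int ~ Bool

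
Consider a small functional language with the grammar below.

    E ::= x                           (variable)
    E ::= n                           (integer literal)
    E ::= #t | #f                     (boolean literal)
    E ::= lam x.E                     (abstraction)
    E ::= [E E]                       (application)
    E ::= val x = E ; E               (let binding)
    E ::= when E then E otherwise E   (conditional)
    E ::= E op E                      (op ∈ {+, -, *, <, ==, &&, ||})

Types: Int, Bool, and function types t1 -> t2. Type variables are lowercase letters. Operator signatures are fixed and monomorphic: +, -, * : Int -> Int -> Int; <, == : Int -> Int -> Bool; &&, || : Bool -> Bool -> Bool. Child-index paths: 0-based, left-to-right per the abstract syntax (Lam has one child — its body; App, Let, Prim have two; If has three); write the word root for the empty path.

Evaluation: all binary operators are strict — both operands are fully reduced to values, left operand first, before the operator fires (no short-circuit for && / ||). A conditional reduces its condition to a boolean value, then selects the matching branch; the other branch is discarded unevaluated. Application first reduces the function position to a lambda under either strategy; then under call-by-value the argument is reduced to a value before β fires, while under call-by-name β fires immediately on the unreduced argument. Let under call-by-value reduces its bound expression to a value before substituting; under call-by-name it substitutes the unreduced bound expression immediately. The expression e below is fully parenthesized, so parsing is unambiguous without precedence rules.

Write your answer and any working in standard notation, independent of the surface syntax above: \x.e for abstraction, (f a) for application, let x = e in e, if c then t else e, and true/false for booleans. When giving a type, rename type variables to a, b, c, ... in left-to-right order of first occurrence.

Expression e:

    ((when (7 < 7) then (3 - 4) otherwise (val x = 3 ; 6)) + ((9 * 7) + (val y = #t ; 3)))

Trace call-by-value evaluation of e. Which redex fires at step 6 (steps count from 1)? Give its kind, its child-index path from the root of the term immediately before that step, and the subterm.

Working:
step 0: ((if (7 < 7) then (3 - 4) else (let x = 3 in 6)) + ((9 * 7) + (let y = true in 3)))
step 1: [delta@0.0] ((if false then (3 - 4) else (let x = 3 in 6)) + ((9 * 7) + (let y = true in 3)))
step 2: [if@0] ((let x = 3 in 6) + ((9 * 7) + (let y = true in 3)))
step 3: [let@0] (6 + ((9 * 7) + (let y = true in 3)))
step 4: [delta@1.0] (6 + (63 + (let y = true in 3)))
step 5: [let@1.1] (6 + (63 + 3))
step 6: [delta@1] (6 + 66)

Answer: delta at 1 : (63 + 3)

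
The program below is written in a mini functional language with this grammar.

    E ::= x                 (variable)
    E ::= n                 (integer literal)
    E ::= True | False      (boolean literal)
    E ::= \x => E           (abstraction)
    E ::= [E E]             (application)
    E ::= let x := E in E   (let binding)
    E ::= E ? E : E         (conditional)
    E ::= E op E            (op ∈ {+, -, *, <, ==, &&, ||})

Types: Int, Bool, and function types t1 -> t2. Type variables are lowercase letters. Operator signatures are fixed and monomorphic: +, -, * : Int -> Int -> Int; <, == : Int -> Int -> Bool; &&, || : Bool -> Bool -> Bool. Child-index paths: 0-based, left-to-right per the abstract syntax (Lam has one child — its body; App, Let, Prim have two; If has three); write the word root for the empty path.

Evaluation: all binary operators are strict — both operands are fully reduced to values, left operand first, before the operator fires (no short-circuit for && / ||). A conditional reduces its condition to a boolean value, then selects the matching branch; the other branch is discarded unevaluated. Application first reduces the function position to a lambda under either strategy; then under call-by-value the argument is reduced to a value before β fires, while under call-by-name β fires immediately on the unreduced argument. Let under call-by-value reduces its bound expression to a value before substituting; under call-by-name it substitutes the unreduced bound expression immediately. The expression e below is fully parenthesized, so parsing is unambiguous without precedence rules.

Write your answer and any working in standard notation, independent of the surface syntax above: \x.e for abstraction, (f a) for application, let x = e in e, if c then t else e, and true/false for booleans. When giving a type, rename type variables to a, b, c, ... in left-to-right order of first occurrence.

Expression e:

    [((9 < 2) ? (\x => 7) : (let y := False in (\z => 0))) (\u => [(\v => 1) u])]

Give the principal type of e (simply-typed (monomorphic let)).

Answer: Int

Trace:
  unify Int ~ Int
  unify Int ~ Int
  unify Bool ~ Bool
\x._ : a -> Int
let y : Bool
\z._ : b -> Int
  unify a -> Int ~ b -> Int
  unify a ~ b
  unify Int ~ Int
\v._ : d -> Int
u : c
  unify d -> Int ~ c -> e
  unify d ~ c
  unify Int ~ e
_ _ : Int
\u._ : c -> Int
  unify b -> Int ~ (c -> Int) -> f
  unify b ~ c -> Int
  unify Int ~ f
_ _ : Int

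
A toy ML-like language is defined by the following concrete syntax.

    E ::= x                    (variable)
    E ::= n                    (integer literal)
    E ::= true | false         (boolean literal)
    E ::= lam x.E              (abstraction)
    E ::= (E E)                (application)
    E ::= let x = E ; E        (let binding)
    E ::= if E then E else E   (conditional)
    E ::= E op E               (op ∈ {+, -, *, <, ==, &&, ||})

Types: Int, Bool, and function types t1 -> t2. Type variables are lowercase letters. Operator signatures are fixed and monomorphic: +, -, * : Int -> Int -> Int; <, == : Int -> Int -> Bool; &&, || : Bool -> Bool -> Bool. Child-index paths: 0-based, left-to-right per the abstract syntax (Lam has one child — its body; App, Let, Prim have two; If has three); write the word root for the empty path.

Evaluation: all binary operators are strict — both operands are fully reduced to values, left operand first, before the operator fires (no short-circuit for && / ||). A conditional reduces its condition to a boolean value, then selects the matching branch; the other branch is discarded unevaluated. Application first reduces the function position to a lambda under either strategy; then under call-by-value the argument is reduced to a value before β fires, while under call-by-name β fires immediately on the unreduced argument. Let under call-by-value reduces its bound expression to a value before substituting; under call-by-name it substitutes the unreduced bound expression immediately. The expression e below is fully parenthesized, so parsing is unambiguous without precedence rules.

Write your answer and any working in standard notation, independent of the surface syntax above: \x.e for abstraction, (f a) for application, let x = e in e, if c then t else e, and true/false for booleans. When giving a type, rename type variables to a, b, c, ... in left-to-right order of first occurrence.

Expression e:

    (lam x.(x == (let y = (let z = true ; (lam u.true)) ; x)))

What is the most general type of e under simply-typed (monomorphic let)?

Working:
x : a
  unify a ~ Int
let z : Bool
\u._ : b -> Bool
let y : b -> Bool
x : Int
  unify Int ~ Int
\x._ : Int -> Bool

Answer: Int -> Bool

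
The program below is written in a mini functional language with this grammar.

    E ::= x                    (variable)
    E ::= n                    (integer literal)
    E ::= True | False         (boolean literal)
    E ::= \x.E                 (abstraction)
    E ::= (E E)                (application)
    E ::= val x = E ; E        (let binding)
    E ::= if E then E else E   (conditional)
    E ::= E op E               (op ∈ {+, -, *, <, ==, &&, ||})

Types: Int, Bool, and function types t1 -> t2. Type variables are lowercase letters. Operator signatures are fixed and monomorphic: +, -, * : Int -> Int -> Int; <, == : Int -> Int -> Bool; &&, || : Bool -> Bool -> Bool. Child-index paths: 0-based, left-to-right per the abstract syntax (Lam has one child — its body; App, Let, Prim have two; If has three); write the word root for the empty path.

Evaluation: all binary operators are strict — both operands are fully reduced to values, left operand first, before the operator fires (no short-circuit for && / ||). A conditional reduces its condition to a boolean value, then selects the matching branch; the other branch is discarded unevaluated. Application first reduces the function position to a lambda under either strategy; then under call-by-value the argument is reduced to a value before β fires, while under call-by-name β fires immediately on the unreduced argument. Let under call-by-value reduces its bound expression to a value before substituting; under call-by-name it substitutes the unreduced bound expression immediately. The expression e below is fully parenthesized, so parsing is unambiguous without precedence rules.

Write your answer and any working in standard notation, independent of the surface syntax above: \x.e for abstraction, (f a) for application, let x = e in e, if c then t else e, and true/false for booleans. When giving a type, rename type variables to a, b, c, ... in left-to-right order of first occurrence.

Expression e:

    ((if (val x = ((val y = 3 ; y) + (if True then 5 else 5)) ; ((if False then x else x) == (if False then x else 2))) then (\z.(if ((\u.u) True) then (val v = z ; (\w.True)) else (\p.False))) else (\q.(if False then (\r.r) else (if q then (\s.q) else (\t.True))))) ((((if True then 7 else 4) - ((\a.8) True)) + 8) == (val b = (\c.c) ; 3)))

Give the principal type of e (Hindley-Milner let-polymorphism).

Working:
let y : Int
y : Int
  unify Int ~ Int
  unify Bool ~ Bool
  unify Int ~ Int
  unify Int ~ Int
let x : Int
  unify Bool ~ Bool
x : Int
x : Int
  unify Int ~ Int
  unify Int ~ Int
  unify Bool ~ Bool
x : Int
  unify Int ~ Int
  unify Int ~ Int
  unify Bool ~ Bool
u : b
\u._ : b -> b
  unify b -> b ~ Bool -> c
  unify b ~ Bool
  unify Bool ~ c
_ _ : Bool
  unify Bool ~ Bool
z : a
let v : a
\w._ : d -> Bool
\p._ : e -> Bool
  unify d -> Bool ~ e -> Bool
  unify d ~ e
  unify Bool ~ Bool
\z._ : a -> e -> Bool
  unify Bool ~ Bool
r : g
\r._ : g -> g
q : f
  unify f ~ Bool
q : Bool
\s._ : h -> Bool
\t._ : i -> Bool
  unify h -> Bool ~ i -> Bool
  unify h ~ i
  unify Bool ~ Bool
  unify g -> g ~ i -> Bool
  unify g ~ i
  unify i ~ Bool
\q._ : Bool -> Bool -> Bool
  unify a -> e -> Bool ~ Bool -> Bool -> Bool
  unify a ~ Bool
  unify e -> Bool ~ Bool -> Bool
  unify e ~ Bool
  unify Bool ~ Bool
  unify Bool ~ Bool
  unify Int ~ Int
  unify Int ~ Int
\a._ : j -> Int
  unify j -> Int ~ Bool -> k
  unify j ~ Bool
  unify Int ~ k
_ _ : Int
  unify Int ~ Int
  unify Int ~ Int
  unify Int ~ Int
  unify Int ~ Int
c : l
\c._ : l -> l
let b : forall. l -> l
  unify Int ~ Int
  unify Bool -> Bool -> Bool ~ Bool -> m
  unify Bool ~ Bool
  unify Bool -> Bool ~ m
_ _ : Bool -> Bool

Answer: Bool -> Bool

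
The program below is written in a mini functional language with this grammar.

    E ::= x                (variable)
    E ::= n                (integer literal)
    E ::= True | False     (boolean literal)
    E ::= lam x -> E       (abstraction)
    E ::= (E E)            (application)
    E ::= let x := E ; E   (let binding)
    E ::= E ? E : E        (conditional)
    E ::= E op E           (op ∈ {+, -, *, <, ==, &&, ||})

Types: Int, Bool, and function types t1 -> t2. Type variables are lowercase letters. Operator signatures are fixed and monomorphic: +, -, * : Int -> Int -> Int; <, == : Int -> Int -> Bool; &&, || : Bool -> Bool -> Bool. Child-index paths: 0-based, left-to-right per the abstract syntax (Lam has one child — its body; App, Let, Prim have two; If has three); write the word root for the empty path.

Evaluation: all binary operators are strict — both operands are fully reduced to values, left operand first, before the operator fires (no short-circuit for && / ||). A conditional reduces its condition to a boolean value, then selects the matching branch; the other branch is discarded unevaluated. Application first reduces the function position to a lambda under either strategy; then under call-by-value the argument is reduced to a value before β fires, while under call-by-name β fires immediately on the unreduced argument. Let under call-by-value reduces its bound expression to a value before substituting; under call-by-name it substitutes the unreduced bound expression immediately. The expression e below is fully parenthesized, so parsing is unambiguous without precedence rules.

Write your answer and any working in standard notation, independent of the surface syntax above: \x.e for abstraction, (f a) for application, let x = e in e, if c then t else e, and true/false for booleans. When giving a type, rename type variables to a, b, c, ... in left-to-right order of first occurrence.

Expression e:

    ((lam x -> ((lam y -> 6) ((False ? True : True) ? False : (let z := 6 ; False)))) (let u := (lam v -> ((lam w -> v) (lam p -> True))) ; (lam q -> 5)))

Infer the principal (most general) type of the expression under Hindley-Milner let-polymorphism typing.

Answer: Int

Trace:
\y._ : b -> Int
  unify Bool ~ Bool
  unify Bool ~ Bool
  unify Bool ~ Bool
let z : Int
  unify Bool ~ Bool
  unify b -> Int ~ Bool -> c
  unify b ~ Bool
  unify Int ~ c
_ _ : Int
\x._ : a -> Int
v : d
\w._ : e -> d
\p._ : f -> Bool
  unify e -> d ~ (f -> Bool) -> g
  unify e ~ f -> Bool
  unify d ~ g
_ _ : g
\v._ : g -> g
let u : forall. g -> g
\q._ : h -> Int
  unify a -> Int ~ (h -> Int) -> i
  unify a ~ h -> Int
  unify Int ~ i
_ _ : Int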